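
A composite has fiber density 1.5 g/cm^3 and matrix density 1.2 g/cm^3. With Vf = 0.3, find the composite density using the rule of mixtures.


rho_c = rho_f*Vf + rho_m*(1-Vf) = 1.5*0.3 + 1.2*0.7 = 1.29 g/cm^3

1.29 g/cm^3


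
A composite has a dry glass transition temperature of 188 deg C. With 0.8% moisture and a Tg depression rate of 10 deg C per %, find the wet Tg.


Tg_wet = Tg_dry - k*moisture = 188 - 10*0.8 = 180.0 deg C

180.0 deg C


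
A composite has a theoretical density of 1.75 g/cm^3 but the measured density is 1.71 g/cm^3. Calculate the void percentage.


Void% = (rho_theo - rho_actual)/rho_theo * 100 = (1.75 - 1.71)/1.75 * 100 = 2.29%

2.29%


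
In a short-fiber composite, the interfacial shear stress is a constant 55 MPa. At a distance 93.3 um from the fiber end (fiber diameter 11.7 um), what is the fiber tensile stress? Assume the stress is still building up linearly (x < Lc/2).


Force balance: sigma_f * (pi*d^2/4) = tau * (pi*d) * x  ->  sigma_f = 4 * tau * x / d
sigma_f = 4 * 55 * 93.3 / 11.7 = 1754.4 MPa

1754.4 MPa


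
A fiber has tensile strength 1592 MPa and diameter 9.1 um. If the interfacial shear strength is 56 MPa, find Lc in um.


Lc = sigma_f * d / (2 * tau_i) = 1592 * 9.1 / (2 * 56) = 129.4 um

129.4 um


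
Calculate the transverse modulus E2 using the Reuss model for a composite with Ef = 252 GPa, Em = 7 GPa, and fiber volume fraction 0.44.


1/E2 = Vf/Ef + (1-Vf)/Em = 0.44/252 + 0.56/7
E2 = 12.23 GPa

12.23 GPa


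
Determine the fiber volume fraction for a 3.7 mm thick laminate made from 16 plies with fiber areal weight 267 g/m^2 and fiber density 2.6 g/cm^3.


Vf = n * FAW / (rho_f * h * 1000) = 16 * 267 / (2.6 * 3.7 * 1000) = 0.4441

0.4441


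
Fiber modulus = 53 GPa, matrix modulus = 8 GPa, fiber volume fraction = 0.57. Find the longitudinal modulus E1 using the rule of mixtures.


E1 = Ef*Vf + Em*(1-Vf) = 53*0.57 + 8*0.43 = 33.65 GPa

33.65 GPa


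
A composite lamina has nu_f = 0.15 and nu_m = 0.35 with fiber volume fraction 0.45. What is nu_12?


nu_12 = nu_f*Vf + nu_m*(1-Vf) = 0.15*0.45 + 0.35*0.55 = 0.26

0.26


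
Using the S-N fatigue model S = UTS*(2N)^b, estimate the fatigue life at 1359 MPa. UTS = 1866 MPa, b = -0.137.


N = 0.5 * (S/UTS)^(1/b) = 0.5 * (1359/1866)^(1/-0.137) = 5.0585 cycles

5.0585 cycles


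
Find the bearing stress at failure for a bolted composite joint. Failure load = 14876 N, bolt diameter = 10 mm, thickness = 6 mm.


sigma_br = F/(d*h) = 14876/(10*6) = 247.9 MPa

247.9 MPa


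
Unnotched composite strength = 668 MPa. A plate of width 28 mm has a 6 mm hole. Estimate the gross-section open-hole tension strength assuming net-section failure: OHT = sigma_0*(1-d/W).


OHT = sigma_0*(1-d/W) = 668*(1-6/28) = 524.9 MPa

524.9 MPa


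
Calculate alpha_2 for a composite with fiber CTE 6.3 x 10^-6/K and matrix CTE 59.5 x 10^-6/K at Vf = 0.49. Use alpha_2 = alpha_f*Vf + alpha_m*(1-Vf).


alpha_2 = alpha_f*Vf + alpha_m*(1-Vf) = 6.3*0.49 + 59.5*0.51 = 33.4 x 10^-6/K

33.4 x 10^-6/K


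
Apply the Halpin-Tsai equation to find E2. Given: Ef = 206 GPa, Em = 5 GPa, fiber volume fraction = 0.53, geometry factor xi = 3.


eta = (Ef/Em - 1)/(Ef/Em + xi) = (41.2 - 1)/(41.2 + 3) = 0.9095
E2 = Em*(1+xi*eta*Vf)/(1-eta*Vf) = 23.61 GPa

23.61 GPa


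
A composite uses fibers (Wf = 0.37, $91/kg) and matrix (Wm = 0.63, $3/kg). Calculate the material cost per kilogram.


Cost = cost_f*Wf + cost_m*Wm = 91*0.37 + 3*0.63 = $35.56/kg

$35.56/kg


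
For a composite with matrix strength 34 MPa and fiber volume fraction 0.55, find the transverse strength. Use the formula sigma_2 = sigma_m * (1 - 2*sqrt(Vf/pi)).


factor = 1 - 2*sqrt(0.55/pi) = 0.1632
sigma_2 = 34 * 0.1632 = 5.55 MPa

5.55 MPa


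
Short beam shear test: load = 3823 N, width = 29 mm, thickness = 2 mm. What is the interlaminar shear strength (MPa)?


ILSS = 3F/(4bh) = 3*3823/(4*29*2) = 49.44 MPa

49.44 MPa


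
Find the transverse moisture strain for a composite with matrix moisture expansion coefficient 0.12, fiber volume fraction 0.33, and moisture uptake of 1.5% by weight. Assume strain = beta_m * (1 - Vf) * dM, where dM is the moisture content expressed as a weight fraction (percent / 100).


dM = 1.5/100 = 0.015
strain = beta_m * (1-Vf) * dM = 0.12 * 0.67 * 0.015 = 0.001206

0.001206


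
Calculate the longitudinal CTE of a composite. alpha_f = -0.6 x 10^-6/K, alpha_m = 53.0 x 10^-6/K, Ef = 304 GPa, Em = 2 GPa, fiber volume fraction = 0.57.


E1 = Ef*Vf + Em*(1-Vf) = 174.14
alpha_1 = (alpha_f*Ef*Vf + alpha_m*Em*(1-Vf))/E1 = -0.34 x 10^-6/K

-0.34 x 10^-6/K


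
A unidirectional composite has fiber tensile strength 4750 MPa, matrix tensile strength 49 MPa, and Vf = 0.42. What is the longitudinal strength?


sigma_1 = sigma_f*Vf + sigma_m*(1-Vf) = 4750*0.42 + 49*0.58 = 2023.4 MPa

2023.4 MPa


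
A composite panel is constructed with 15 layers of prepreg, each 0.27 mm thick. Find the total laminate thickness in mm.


h = n * t_ply = 15 * 0.27 = 4.05 mm

4.05 mm


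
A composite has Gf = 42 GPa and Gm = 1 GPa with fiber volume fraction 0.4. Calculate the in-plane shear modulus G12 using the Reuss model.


1/G12 = Vf/Gf + (1-Vf)/Gm = 0.4/42 + 0.6/1
G12 = 1.64 GPa

1.64 GPa


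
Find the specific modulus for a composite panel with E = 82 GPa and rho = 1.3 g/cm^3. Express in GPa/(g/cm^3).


Specific stiffness = E/rho = 82/1.3 = 63.1 GPa/(g/cm^3)

63.1 GPa/(g/cm^3)


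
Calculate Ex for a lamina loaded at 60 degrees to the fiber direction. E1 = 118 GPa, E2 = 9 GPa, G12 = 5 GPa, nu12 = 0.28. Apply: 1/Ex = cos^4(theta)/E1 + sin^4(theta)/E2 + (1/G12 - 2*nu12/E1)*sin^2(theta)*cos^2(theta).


cos^4(60) = 0.0625, sin^4(60) = 0.5625, sin^2(60)*cos^2(60) = 0.1875
1/G12 - 2*nu12/E1 = 1/5 - 2*0.28/118 = 0.195254 GPa^-1
1/Ex = 0.0625/118 + 0.5625/9 + 0.195254*0.1875 = 0.0996398 GPa^-1
Ex = 10.04 GPa

10.04 GPa


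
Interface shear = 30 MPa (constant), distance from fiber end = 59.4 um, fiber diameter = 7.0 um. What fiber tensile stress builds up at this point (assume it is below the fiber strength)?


Force balance: sigma_f * (pi*d^2/4) = tau * (pi*d) * x  ->  sigma_f = 4 * tau * x / d
sigma_f = 4 * 30 * 59.4 / 7.0 = 1018.3 MPa

1018.3 MPa


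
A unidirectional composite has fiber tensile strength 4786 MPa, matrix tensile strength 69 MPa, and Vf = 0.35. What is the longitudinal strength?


sigma_1 = sigma_f*Vf + sigma_m*(1-Vf) = 4786*0.35 + 69*0.65 = 1720.0 MPa

1720.0 MPa


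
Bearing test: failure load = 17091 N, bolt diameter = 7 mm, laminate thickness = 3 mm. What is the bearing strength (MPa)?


sigma_br = F/(d*h) = 17091/(7*3) = 813.9 MPa

813.9 MPa


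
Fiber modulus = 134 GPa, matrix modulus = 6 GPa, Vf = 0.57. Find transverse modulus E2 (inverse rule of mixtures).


1/E2 = Vf/Ef + (1-Vf)/Em = 0.57/134 + 0.43/6
E2 = 13.17 GPa

13.17 GPa


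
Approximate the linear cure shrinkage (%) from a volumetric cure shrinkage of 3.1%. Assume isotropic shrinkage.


Linear shrinkage ≈ vol_shrink/3 = 3.1/3 = 1.033%

1.033%


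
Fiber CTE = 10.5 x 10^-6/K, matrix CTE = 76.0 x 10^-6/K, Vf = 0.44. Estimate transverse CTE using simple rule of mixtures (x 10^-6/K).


alpha_2 = alpha_f*Vf + alpha_m*(1-Vf) = 10.5*0.44 + 76.0*0.56 = 47.2 x 10^-6/K

47.2 x 10^-6/K


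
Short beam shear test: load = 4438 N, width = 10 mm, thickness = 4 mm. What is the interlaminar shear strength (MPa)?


ILSS = 3F/(4bh) = 3*4438/(4*10*4) = 83.21 MPa

83.21 MPa


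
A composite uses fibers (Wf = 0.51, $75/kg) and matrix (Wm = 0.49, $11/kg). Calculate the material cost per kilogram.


Cost = cost_f*Wf + cost_m*Wm = 75*0.51 + 11*0.49 = $43.64/kg

$43.64/kg


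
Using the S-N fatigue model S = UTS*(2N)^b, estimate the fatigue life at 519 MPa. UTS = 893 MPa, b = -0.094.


N = 0.5 * (S/UTS)^(1/b) = 0.5 * (519/893)^(1/-0.094) = 160.7858 cycles

160.7858 cycles


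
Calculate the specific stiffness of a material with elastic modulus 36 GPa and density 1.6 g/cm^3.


Specific stiffness = E/rho = 36/1.6 = 22.5 GPa/(g/cm^3)

22.5 GPa/(g/cm^3)


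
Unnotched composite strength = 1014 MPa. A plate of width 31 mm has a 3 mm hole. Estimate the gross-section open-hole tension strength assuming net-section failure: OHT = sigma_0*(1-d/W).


OHT = sigma_0*(1-d/W) = 1014*(1-3/31) = 915.9 MPa

915.9 MPa


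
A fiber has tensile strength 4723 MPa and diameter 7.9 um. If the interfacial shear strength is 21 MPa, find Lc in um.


Lc = sigma_f * d / (2 * tau_i) = 4723 * 7.9 / (2 * 21) = 888.4 um

888.4 um


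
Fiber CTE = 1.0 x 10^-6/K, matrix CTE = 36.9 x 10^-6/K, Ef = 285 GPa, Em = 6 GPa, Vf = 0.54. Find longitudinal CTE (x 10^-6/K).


E1 = Ef*Vf + Em*(1-Vf) = 156.66
alpha_1 = (alpha_f*Ef*Vf + alpha_m*Em*(1-Vf))/E1 = 1.63 x 10^-6/K

1.63 x 10^-6/K


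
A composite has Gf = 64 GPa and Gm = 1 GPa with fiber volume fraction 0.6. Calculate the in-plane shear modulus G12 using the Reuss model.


1/G12 = Vf/Gf + (1-Vf)/Gm = 0.6/64 + 0.4/1
G12 = 2.44 GPa

2.44 GPa


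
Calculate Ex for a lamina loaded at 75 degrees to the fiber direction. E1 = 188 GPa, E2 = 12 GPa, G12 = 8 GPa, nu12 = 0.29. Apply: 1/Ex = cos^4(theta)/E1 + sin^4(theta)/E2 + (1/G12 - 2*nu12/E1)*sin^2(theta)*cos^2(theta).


cos^4(75) = 0.004487, sin^4(75) = 0.870513, sin^2(75)*cos^2(75) = 0.0625
1/G12 - 2*nu12/E1 = 1/8 - 2*0.29/188 = 0.121915 GPa^-1
1/Ex = 0.004487/188 + 0.870513/12 + 0.121915*0.0625 = 0.0801863 GPa^-1
Ex = 12.47 GPa

12.47 GPa


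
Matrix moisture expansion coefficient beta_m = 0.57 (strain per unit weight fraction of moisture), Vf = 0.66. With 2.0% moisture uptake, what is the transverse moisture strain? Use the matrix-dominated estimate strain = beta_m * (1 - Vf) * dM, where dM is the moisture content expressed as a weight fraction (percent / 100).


dM = 2.0/100 = 0.02
strain = beta_m * (1-Vf) * dM = 0.57 * 0.34 * 0.02 = 0.003876

0.003876


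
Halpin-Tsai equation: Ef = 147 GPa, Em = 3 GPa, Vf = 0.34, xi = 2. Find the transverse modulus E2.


eta = (Ef/Em - 1)/(Ef/Em + xi) = (49.0 - 1)/(49.0 + 2) = 0.9412
E2 = Em*(1+xi*eta*Vf)/(1-eta*Vf) = 7.24 GPa

7.24 GPa


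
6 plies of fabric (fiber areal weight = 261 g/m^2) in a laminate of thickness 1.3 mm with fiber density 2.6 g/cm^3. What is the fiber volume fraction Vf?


Vf = n * FAW / (rho_f * h * 1000) = 6 * 261 / (2.6 * 1.3 * 1000) = 0.4633

0.4633


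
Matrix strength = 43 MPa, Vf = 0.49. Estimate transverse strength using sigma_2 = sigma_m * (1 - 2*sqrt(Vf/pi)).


factor = 1 - 2*sqrt(0.49/pi) = 0.2101
sigma_2 = 43 * 0.2101 = 9.04 MPa

9.04 MPa


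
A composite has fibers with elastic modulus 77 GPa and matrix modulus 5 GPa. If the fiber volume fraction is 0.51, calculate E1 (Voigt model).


E1 = Ef*Vf + Em*(1-Vf) = 77*0.51 + 5*0.49 = 41.72 GPa

41.72 GPa


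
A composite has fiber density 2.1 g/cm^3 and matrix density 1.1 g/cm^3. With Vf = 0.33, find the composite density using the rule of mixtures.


rho_c = rho_f*Vf + rho_m*(1-Vf) = 2.1*0.33 + 1.1*0.67 = 1.43 g/cm^3

1.43 g/cm^3


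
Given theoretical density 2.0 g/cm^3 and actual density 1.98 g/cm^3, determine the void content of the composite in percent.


Void% = (rho_theo - rho_actual)/rho_theo * 100 = (2.0 - 1.98)/2.0 * 100 = 1.0%

1.0%


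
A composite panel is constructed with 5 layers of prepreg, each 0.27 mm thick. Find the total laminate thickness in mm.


h = n * t_ply = 5 * 0.27 = 1.35 mm

1.35 mm


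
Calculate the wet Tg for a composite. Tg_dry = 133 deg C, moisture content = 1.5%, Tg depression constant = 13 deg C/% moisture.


Tg_wet = Tg_dry - k*moisture = 133 - 13*1.5 = 113.5 deg C

113.5 deg C


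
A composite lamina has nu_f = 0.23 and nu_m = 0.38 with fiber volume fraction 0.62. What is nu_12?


nu_12 = nu_f*Vf + nu_m*(1-Vf) = 0.23*0.62 + 0.38*0.38 = 0.287

0.287


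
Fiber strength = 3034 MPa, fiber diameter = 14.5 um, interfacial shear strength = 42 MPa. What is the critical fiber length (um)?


Lc = sigma_f * d / (2 * tau_i) = 3034 * 14.5 / (2 * 42) = 523.7 um

523.7 um


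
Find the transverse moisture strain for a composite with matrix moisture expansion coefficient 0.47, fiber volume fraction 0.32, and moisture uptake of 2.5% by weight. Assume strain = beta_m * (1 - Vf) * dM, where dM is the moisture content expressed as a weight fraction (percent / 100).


dM = 2.5/100 = 0.025
strain = beta_m * (1-Vf) * dM = 0.47 * 0.68 * 0.025 = 0.00799

0.00799


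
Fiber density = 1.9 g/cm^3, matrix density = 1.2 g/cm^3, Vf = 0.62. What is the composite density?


rho_c = rho_f*Vf + rho_m*(1-Vf) = 1.9*0.62 + 1.2*0.38 = 1.634 g/cm^3

1.634 g/cm^3


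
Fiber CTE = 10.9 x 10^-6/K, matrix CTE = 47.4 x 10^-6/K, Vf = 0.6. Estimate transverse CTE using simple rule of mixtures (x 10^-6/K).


alpha_2 = alpha_f*Vf + alpha_m*(1-Vf) = 10.9*0.6 + 47.4*0.4 = 25.5 x 10^-6/K

25.5 x 10^-6/K


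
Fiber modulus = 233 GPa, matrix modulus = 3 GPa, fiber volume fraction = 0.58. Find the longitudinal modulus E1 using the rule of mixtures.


E1 = Ef*Vf + Em*(1-Vf) = 233*0.58 + 3*0.42 = 136.4 GPa

136.4 GPa


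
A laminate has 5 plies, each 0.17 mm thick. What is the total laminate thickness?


h = n * t_ply = 5 * 0.17 = 0.85 mm

0.85 mm


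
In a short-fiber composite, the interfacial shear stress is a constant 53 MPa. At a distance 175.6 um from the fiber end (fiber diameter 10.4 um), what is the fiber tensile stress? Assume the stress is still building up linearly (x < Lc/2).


Force balance: sigma_f * (pi*d^2/4) = tau * (pi*d) * x  ->  sigma_f = 4 * tau * x / d
sigma_f = 4 * 53 * 175.6 / 10.4 = 3579.5 MPa

3579.5 MPa


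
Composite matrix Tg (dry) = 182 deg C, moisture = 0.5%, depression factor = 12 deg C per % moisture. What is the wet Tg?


Tg_wet = Tg_dry - k*moisture = 182 - 12*0.5 = 176.0 deg C

176.0 deg C


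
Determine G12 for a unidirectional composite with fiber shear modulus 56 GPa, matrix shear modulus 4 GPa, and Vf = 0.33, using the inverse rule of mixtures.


1/G12 = Vf/Gf + (1-Vf)/Gm = 0.33/56 + 0.67/4
G12 = 5.77 GPa

5.77 GPa


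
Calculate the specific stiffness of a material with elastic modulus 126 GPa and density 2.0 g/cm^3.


Specific stiffness = E/rho = 126/2.0 = 63.0 GPa/(g/cm^3)

63.0 GPa/(g/cm^3)


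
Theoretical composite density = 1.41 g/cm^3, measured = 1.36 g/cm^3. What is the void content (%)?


Void% = (rho_theo - rho_actual)/rho_theo * 100 = (1.41 - 1.36)/1.41 * 100 = 3.55%

3.55%


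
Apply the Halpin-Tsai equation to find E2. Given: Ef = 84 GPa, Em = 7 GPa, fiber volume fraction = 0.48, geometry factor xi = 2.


eta = (Ef/Em - 1)/(Ef/Em + xi) = (12.0 - 1)/(12.0 + 2) = 0.7857
E2 = Em*(1+xi*eta*Vf)/(1-eta*Vf) = 19.72 GPa

19.72 GPa


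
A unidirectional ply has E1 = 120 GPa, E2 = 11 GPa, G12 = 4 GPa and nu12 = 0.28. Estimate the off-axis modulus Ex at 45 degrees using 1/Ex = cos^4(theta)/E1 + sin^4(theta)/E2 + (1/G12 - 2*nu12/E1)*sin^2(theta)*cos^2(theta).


cos^4(45) = 0.25, sin^4(45) = 0.25, sin^2(45)*cos^2(45) = 0.25
1/G12 - 2*nu12/E1 = 1/4 - 2*0.28/120 = 0.245333 GPa^-1
1/Ex = 0.25/120 + 0.25/11 + 0.245333*0.25 = 0.0861439 GPa^-1
Ex = 11.61 GPa

11.61 GPa


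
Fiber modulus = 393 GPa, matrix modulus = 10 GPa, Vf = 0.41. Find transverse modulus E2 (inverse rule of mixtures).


1/E2 = Vf/Ef + (1-Vf)/Em = 0.41/393 + 0.59/10
E2 = 16.65 GPa

16.65 GPa


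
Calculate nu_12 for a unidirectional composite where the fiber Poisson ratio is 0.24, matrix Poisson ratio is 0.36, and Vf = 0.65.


nu_12 = nu_f*Vf + nu_m*(1-Vf) = 0.24*0.65 + 0.36*0.35 = 0.282

0.282


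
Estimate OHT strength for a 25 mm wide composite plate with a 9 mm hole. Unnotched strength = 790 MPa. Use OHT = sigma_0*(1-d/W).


OHT = sigma_0*(1-d/W) = 790*(1-9/25) = 505.6 MPa

505.6 MPa


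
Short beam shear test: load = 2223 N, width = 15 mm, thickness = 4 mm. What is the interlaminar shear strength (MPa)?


ILSS = 3F/(4bh) = 3*2223/(4*15*4) = 27.79 MPa

27.79 MPa


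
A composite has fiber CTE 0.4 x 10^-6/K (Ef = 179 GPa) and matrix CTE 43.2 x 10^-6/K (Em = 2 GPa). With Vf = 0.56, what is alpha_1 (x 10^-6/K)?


E1 = Ef*Vf + Em*(1-Vf) = 101.12
alpha_1 = (alpha_f*Ef*Vf + alpha_m*Em*(1-Vf))/E1 = 0.77 x 10^-6/K

0.77 x 10^-6/K


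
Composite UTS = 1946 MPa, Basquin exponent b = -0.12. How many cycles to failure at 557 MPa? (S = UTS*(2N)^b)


N = 0.5 * (S/UTS)^(1/b) = 0.5 * (557/1946)^(1/-0.12) = 16840.9664 cycles

16840.9664 cycles


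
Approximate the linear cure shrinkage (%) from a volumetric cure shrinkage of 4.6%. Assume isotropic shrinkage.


Linear shrinkage ≈ vol_shrink/3 = 4.6/3 = 1.533%

1.533%


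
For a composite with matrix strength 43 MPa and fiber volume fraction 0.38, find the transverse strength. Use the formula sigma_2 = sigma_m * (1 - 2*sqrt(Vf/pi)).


factor = 1 - 2*sqrt(0.38/pi) = 0.3044
sigma_2 = 43 * 0.3044 = 13.09 MPa

13.09 MPa


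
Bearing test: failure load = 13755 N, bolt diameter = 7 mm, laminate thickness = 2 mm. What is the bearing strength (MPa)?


sigma_br = F/(d*h) = 13755/(7*2) = 982.5 MPa

982.5 MPa


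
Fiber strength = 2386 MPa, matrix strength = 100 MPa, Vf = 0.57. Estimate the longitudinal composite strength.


sigma_1 = sigma_f*Vf + sigma_m*(1-Vf) = 2386*0.57 + 100*0.43 = 1403.0 MPa

1403.0 MPa


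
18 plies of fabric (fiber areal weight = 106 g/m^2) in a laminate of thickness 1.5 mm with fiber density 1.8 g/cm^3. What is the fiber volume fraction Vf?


Vf = n * FAW / (rho_f * h * 1000) = 18 * 106 / (1.8 * 1.5 * 1000) = 0.7067

0.7067


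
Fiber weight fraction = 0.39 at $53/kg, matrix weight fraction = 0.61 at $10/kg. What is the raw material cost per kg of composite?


Cost = cost_f*Wf + cost_m*Wm = 53*0.39 + 10*0.61 = $26.77/kg

$26.77/kg


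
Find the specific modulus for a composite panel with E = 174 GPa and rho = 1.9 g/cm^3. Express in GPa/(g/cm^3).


Specific stiffness = E/rho = 174/1.9 = 91.6 GPa/(g/cm^3)

91.6 GPa/(g/cm^3)


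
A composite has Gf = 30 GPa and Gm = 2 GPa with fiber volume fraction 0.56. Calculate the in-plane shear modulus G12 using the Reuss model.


1/G12 = Vf/Gf + (1-Vf)/Gm = 0.56/30 + 0.44/2
G12 = 4.19 GPa

4.19 GPa


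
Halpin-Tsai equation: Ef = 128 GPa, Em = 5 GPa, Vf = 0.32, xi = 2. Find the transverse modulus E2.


eta = (Ef/Em - 1)/(Ef/Em + xi) = (25.6 - 1)/(25.6 + 2) = 0.8913
E2 = Em*(1+xi*eta*Vf)/(1-eta*Vf) = 10.99 GPa

10.99 GPa


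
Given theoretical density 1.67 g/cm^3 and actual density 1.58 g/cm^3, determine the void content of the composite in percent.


Void% = (rho_theo - rho_actual)/rho_theo * 100 = (1.67 - 1.58)/1.67 * 100 = 5.39%

5.39%


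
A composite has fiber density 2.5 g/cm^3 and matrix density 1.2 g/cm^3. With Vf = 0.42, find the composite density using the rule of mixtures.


rho_c = rho_f*Vf + rho_m*(1-Vf) = 2.5*0.42 + 1.2*0.58 = 1.746 g/cm^3

1.746 g/cm^3


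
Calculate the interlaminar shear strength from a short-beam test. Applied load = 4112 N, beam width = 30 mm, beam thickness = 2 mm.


ILSS = 3F/(4bh) = 3*4112/(4*30*2) = 51.4 MPa

51.4 MPa


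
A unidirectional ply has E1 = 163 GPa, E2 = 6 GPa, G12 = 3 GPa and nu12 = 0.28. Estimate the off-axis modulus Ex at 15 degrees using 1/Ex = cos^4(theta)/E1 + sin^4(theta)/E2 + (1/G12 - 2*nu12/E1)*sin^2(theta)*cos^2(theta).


cos^4(15) = 0.870513, sin^4(15) = 0.004487, sin^2(15)*cos^2(15) = 0.0625
1/G12 - 2*nu12/E1 = 1/3 - 2*0.28/163 = 0.329898 GPa^-1
1/Ex = 0.870513/163 + 0.004487/6 + 0.329898*0.0625 = 0.0267071 GPa^-1
Ex = 37.44 GPa

37.44 GPa


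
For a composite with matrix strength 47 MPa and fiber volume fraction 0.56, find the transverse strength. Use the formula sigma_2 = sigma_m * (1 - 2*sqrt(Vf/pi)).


factor = 1 - 2*sqrt(0.56/pi) = 0.1556
sigma_2 = 47 * 0.1556 = 7.31 MPa

7.31 MPa


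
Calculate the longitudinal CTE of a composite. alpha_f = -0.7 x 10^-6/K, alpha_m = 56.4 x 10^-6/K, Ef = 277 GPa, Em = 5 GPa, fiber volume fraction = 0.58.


E1 = Ef*Vf + Em*(1-Vf) = 162.76
alpha_1 = (alpha_f*Ef*Vf + alpha_m*Em*(1-Vf))/E1 = 0.04 x 10^-6/K

0.04 x 10^-6/K


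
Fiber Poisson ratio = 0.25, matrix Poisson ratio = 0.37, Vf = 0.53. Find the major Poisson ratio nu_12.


nu_12 = nu_f*Vf + nu_m*(1-Vf) = 0.25*0.53 + 0.37*0.47 = 0.3064

0.3064


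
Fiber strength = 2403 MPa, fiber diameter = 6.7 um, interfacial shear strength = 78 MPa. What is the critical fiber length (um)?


Lc = sigma_f * d / (2 * tau_i) = 2403 * 6.7 / (2 * 78) = 103.2 um

103.2 um


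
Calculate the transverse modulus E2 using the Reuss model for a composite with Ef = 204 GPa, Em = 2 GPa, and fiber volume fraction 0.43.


1/E2 = Vf/Ef + (1-Vf)/Em = 0.43/204 + 0.57/2
E2 = 3.48 GPa

3.48 GPa


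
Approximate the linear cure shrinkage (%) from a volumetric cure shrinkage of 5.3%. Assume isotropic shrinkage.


Linear shrinkage ≈ vol_shrink/3 = 5.3/3 = 1.767%

1.767%


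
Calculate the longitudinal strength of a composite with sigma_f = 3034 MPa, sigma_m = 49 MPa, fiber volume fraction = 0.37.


sigma_1 = sigma_f*Vf + sigma_m*(1-Vf) = 3034*0.37 + 49*0.63 = 1153.5 MPa

1153.5 MPa


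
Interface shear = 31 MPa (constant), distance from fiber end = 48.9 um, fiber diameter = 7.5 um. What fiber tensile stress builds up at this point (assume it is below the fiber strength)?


Force balance: sigma_f * (pi*d^2/4) = tau * (pi*d) * x  ->  sigma_f = 4 * tau * x / d
sigma_f = 4 * 31 * 48.9 / 7.5 = 808.5 MPa

808.5 MPa


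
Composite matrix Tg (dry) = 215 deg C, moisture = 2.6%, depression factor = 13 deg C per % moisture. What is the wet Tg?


Tg_wet = Tg_dry - k*moisture = 215 - 13*2.6 = 181.2 deg C

181.2 deg C


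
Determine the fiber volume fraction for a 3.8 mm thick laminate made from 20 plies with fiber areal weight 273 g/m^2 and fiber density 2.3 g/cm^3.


Vf = n * FAW / (rho_f * h * 1000) = 20 * 273 / (2.3 * 3.8 * 1000) = 0.6247

0.6247


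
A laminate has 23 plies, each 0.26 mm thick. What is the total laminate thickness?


h = n * t_ply = 23 * 0.26 = 5.98 mm

5.98 mm


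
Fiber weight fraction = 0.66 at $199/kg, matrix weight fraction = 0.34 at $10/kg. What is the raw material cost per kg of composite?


Cost = cost_f*Wf + cost_m*Wm = 199*0.66 + 10*0.34 = $134.74/kg

$134.74/kg


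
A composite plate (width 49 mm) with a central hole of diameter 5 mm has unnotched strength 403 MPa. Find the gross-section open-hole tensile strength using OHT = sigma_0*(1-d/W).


OHT = sigma_0*(1-d/W) = 403*(1-5/49) = 361.9 MPa

361.9 MPa


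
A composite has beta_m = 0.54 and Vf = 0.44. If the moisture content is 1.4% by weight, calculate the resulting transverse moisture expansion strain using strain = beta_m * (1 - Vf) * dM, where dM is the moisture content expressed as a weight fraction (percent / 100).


dM = 1.4/100 = 0.014
strain = beta_m * (1-Vf) * dM = 0.54 * 0.56 * 0.014 = 0.0042336

0.0042336


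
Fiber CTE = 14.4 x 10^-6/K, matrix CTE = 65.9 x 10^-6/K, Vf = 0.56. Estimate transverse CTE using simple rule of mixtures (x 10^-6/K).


alpha_2 = alpha_f*Vf + alpha_m*(1-Vf) = 14.4*0.56 + 65.9*0.44 = 37.1 x 10^-6/K

37.1 x 10^-6/K


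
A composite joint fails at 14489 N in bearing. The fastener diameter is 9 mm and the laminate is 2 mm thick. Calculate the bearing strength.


sigma_br = F/(d*h) = 14489/(9*2) = 804.9 MPa

804.9 MPa


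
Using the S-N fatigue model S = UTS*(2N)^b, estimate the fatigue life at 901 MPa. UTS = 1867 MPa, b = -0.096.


N = 0.5 * (S/UTS)^(1/b) = 0.5 * (901/1867)^(1/-0.096) = 988.5684 cycles

988.5684 cycles


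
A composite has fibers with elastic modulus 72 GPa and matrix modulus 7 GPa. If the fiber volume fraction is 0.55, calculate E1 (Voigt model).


E1 = Ef*Vf + Em*(1-Vf) = 72*0.55 + 7*0.45 = 42.75 GPa

42.75 GPa


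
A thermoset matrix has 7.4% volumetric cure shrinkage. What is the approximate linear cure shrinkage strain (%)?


Linear shrinkage ≈ vol_shrink/3 = 7.4/3 = 2.467%

2.467%


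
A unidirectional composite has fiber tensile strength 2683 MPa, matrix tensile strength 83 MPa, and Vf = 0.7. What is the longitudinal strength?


sigma_1 = sigma_f*Vf + sigma_m*(1-Vf) = 2683*0.7 + 83*0.3 = 1903.0 MPa

1903.0 MPa


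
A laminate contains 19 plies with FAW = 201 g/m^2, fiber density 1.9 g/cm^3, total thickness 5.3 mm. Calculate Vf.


Vf = n * FAW / (rho_f * h * 1000) = 19 * 201 / (1.9 * 5.3 * 1000) = 0.3792

0.3792


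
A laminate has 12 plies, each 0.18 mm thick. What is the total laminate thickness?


h = n * t_ply = 12 * 0.18 = 2.16 mm

2.16 mm


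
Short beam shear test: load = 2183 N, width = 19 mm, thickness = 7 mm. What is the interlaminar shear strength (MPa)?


ILSS = 3F/(4bh) = 3*2183/(4*19*7) = 12.31 MPa

12.31 MPa


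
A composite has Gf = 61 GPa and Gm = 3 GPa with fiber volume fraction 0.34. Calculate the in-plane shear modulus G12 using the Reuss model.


1/G12 = Vf/Gf + (1-Vf)/Gm = 0.34/61 + 0.66/3
G12 = 4.43 GPa

4.43 GPa


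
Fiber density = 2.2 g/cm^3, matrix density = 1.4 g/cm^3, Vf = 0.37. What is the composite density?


rho_c = rho_f*Vf + rho_m*(1-Vf) = 2.2*0.37 + 1.4*0.63 = 1.696 g/cm^3

1.696 g/cm^3


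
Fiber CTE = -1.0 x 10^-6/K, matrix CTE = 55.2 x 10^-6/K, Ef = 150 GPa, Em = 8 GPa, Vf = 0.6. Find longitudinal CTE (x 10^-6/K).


E1 = Ef*Vf + Em*(1-Vf) = 93.2
alpha_1 = (alpha_f*Ef*Vf + alpha_m*Em*(1-Vf))/E1 = 0.93 x 10^-6/K

0.93 x 10^-6/K


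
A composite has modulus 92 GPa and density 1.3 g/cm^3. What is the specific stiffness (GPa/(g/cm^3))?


Specific stiffness = E/rho = 92/1.3 = 70.8 GPa/(g/cm^3)

70.8 GPa/(g/cm^3)


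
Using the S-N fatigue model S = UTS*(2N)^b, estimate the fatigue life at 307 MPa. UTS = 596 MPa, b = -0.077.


N = 0.5 * (S/UTS)^(1/b) = 0.5 * (307/596)^(1/-0.077) = 2758.2323 cycles

2758.2323 cycles


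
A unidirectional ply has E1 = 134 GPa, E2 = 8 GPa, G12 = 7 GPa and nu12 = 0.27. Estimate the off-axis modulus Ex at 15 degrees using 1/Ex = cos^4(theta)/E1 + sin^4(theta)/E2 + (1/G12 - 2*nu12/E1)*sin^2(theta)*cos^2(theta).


cos^4(15) = 0.870513, sin^4(15) = 0.004487, sin^2(15)*cos^2(15) = 0.0625
1/G12 - 2*nu12/E1 = 1/7 - 2*0.27/134 = 0.138827 GPa^-1
1/Ex = 0.870513/134 + 0.004487/8 + 0.138827*0.0625 = 0.015734 GPa^-1
Ex = 63.56 GPa

63.56 GPa


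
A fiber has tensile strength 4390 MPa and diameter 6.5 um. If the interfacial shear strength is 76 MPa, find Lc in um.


Lc = sigma_f * d / (2 * tau_i) = 4390 * 6.5 / (2 * 76) = 187.7 um

187.7 um


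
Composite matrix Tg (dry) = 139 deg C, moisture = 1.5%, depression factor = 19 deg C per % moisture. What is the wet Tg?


Tg_wet = Tg_dry - k*moisture = 139 - 19*1.5 = 110.5 deg C

110.5 deg C


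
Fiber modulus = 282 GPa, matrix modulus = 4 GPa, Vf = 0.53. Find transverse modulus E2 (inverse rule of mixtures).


1/E2 = Vf/Ef + (1-Vf)/Em = 0.53/282 + 0.47/4
E2 = 8.38 GPa

8.38 GPa


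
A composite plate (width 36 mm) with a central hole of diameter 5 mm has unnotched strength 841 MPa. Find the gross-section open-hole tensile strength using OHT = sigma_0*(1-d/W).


OHT = sigma_0*(1-d/W) = 841*(1-5/36) = 724.2 MPa

724.2 MPa


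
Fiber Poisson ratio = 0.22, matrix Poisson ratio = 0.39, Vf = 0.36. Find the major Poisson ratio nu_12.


nu_12 = nu_f*Vf + nu_m*(1-Vf) = 0.22*0.36 + 0.39*0.64 = 0.3288

0.3288


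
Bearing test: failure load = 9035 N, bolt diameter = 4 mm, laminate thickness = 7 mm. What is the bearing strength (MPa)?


sigma_br = F/(d*h) = 9035/(4*7) = 322.7 MPa

322.7 MPa


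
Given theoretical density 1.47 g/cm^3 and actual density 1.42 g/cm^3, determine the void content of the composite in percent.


Void% = (rho_theo - rho_actual)/rho_theo * 100 = (1.47 - 1.42)/1.47 * 100 = 3.4%

3.4%


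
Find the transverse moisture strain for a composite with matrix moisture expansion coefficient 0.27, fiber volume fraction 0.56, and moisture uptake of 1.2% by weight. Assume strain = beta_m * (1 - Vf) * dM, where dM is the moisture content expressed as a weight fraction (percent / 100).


dM = 1.2/100 = 0.012
strain = beta_m * (1-Vf) * dM = 0.27 * 0.44 * 0.012 = 0.0014256

0.0014256


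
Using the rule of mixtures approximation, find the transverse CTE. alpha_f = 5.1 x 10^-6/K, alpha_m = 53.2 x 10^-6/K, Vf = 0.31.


alpha_2 = alpha_f*Vf + alpha_m*(1-Vf) = 5.1*0.31 + 53.2*0.69 = 38.3 x 10^-6/K

38.3 x 10^-6/K


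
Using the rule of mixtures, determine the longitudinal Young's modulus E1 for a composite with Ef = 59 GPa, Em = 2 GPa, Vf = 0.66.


E1 = Ef*Vf + Em*(1-Vf) = 59*0.66 + 2*0.34 = 39.62 GPa

39.62 GPa


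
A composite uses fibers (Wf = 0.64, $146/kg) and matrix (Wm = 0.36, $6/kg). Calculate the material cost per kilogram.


Cost = cost_f*Wf + cost_m*Wm = 146*0.64 + 6*0.36 = $95.6/kg

$95.6/kg


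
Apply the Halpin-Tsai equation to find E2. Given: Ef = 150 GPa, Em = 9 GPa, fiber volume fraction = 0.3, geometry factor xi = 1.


eta = (Ef/Em - 1)/(Ef/Em + xi) = (16.6667 - 1)/(16.6667 + 1) = 0.8868
E2 = Em*(1+xi*eta*Vf)/(1-eta*Vf) = 15.52 GPa

15.52 GPa


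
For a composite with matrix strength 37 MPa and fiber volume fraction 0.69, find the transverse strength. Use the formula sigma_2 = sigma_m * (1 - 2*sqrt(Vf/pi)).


factor = 1 - 2*sqrt(0.69/pi) = 0.0627
sigma_2 = 37 * 0.0627 = 2.32 MPa

2.32 MPa


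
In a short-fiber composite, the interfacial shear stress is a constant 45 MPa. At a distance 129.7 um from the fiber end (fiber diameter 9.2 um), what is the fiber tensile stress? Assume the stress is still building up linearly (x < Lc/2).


Force balance: sigma_f * (pi*d^2/4) = tau * (pi*d) * x  ->  sigma_f = 4 * tau * x / d
sigma_f = 4 * 45 * 129.7 / 9.2 = 2537.6 MPa

2537.6 MPa


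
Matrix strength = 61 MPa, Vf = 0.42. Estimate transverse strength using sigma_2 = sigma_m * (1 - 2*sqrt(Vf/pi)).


factor = 1 - 2*sqrt(0.42/pi) = 0.2687
sigma_2 = 61 * 0.2687 = 16.39 MPa

16.39 MPa


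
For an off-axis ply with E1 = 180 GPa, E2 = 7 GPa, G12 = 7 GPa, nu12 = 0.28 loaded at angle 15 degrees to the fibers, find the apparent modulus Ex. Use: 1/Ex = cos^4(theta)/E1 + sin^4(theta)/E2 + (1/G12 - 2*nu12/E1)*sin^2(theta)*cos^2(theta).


cos^4(15) = 0.870513, sin^4(15) = 0.004487, sin^2(15)*cos^2(15) = 0.0625
1/G12 - 2*nu12/E1 = 1/7 - 2*0.28/180 = 0.139746 GPa^-1
1/Ex = 0.870513/180 + 0.004487/7 + 0.139746*0.0625 = 0.0142114 GPa^-1
Ex = 70.37 GPa

70.37 GPa


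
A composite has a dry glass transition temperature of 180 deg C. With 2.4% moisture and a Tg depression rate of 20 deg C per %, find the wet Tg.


Tg_wet = Tg_dry - k*moisture = 180 - 20*2.4 = 132.0 deg C

132.0 deg C


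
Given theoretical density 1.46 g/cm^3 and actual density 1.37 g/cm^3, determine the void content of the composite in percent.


Void% = (rho_theo - rho_actual)/rho_theo * 100 = (1.46 - 1.37)/1.46 * 100 = 6.16%

6.16%


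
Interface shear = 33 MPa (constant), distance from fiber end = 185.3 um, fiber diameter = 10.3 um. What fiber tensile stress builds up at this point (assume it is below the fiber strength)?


Force balance: sigma_f * (pi*d^2/4) = tau * (pi*d) * x  ->  sigma_f = 4 * tau * x / d
sigma_f = 4 * 33 * 185.3 / 10.3 = 2374.7 MPa

2374.7 MPa


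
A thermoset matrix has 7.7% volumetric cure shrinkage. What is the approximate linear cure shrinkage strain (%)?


Linear shrinkage ≈ vol_shrink/3 = 7.7/3 = 2.567%

2.567%


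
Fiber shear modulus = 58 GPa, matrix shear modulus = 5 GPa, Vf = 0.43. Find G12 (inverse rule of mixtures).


1/G12 = Vf/Gf + (1-Vf)/Gm = 0.43/58 + 0.57/5
G12 = 8.24 GPa

8.24 GPa


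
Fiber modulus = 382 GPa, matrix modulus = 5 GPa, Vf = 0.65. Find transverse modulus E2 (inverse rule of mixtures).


1/E2 = Vf/Ef + (1-Vf)/Em = 0.65/382 + 0.35/5
E2 = 13.95 GPa

13.95 GPa


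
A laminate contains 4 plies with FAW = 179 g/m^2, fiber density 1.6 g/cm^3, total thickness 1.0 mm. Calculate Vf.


Vf = n * FAW / (rho_f * h * 1000) = 4 * 179 / (1.6 * 1.0 * 1000) = 0.4475

0.4475


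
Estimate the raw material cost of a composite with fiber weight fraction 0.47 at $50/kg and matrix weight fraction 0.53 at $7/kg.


Cost = cost_f*Wf + cost_m*Wm = 50*0.47 + 7*0.53 = $27.21/kg

$27.21/kg


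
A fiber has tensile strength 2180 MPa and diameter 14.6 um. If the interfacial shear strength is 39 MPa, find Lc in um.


Lc = sigma_f * d / (2 * tau_i) = 2180 * 14.6 / (2 * 39) = 408.1 um

408.1 um


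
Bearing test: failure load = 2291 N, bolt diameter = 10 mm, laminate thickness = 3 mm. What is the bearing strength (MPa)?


sigma_br = F/(d*h) = 2291/(10*3) = 76.4 MPa

76.4 MPa


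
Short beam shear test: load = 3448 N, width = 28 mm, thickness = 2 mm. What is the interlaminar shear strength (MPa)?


ILSS = 3F/(4bh) = 3*3448/(4*28*2) = 46.18 MPa

46.18 MPa


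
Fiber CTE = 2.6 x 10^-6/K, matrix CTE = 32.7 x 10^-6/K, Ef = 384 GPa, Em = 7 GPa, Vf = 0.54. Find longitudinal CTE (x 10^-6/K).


E1 = Ef*Vf + Em*(1-Vf) = 210.58
alpha_1 = (alpha_f*Ef*Vf + alpha_m*Em*(1-Vf))/E1 = 3.06 x 10^-6/K

3.06 x 10^-6/K


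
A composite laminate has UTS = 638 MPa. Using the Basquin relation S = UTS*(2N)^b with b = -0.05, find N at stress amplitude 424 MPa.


N = 0.5 * (S/UTS)^(1/b) = 0.5 * (424/638)^(1/-0.05) = 1770.3798 cycles

1770.3798 cycles


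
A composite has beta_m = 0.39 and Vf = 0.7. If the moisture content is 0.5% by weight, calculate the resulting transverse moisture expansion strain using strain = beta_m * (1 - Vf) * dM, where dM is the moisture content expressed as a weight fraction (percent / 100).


dM = 0.5/100 = 0.005
strain = beta_m * (1-Vf) * dM = 0.39 * 0.3 * 0.005 = 0.000585

0.000585


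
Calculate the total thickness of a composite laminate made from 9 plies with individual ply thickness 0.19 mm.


h = n * t_ply = 9 * 0.19 = 1.71 mm

1.71 mm


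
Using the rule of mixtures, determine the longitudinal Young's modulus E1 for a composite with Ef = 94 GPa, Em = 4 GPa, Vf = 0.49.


E1 = Ef*Vf + Em*(1-Vf) = 94*0.49 + 4*0.51 = 48.1 GPa

48.1 GPa


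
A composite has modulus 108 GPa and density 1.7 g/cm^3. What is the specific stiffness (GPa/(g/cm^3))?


Specific stiffness = E/rho = 108/1.7 = 63.5 GPa/(g/cm^3)

63.5 GPa/(g/cm^3)


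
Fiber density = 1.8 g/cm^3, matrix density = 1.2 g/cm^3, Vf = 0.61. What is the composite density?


rho_c = rho_f*Vf + rho_m*(1-Vf) = 1.8*0.61 + 1.2*0.39 = 1.566 g/cm^3

1.566 g/cm^3


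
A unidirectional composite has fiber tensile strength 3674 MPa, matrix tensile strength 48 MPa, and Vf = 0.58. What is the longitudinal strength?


sigma_1 = sigma_f*Vf + sigma_m*(1-Vf) = 3674*0.58 + 48*0.42 = 2151.1 MPa

2151.1 MPa


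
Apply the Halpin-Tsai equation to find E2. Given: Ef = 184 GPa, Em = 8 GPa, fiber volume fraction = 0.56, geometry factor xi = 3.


eta = (Ef/Em - 1)/(Ef/Em + xi) = (23.0 - 1)/(23.0 + 3) = 0.8462
E2 = Em*(1+xi*eta*Vf)/(1-eta*Vf) = 36.82 GPa

36.82 GPa


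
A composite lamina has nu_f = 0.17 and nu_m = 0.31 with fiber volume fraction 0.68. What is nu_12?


nu_12 = nu_f*Vf + nu_m*(1-Vf) = 0.17*0.68 + 0.31*0.32 = 0.2148

0.2148


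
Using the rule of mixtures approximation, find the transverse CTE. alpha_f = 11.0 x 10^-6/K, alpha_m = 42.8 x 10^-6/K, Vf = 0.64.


alpha_2 = alpha_f*Vf + alpha_m*(1-Vf) = 11.0*0.64 + 42.8*0.36 = 22.4 x 10^-6/K

22.4 x 10^-6/K


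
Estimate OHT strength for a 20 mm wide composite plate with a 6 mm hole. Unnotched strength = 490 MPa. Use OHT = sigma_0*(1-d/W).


OHT = sigma_0*(1-d/W) = 490*(1-6/20) = 343.0 MPa

343.0 MPa


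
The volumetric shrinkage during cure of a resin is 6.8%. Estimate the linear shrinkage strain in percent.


Linear shrinkage ≈ vol_shrink/3 = 6.8/3 = 2.267%

2.267%


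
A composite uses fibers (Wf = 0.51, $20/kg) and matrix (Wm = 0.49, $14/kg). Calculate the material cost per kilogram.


Cost = cost_f*Wf + cost_m*Wm = 20*0.51 + 14*0.49 = $17.06/kg

$17.06/kg


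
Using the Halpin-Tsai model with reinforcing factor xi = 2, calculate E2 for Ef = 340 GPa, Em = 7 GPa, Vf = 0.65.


eta = (Ef/Em - 1)/(Ef/Em + xi) = (48.5714 - 1)/(48.5714 + 2) = 0.9407
E2 = Em*(1+xi*eta*Vf)/(1-eta*Vf) = 40.05 GPa

40.05 GPa


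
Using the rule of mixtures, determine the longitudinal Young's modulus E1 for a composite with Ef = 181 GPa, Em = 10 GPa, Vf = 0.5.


E1 = Ef*Vf + Em*(1-Vf) = 181*0.5 + 10*0.5 = 95.5 GPa

95.5 GPa


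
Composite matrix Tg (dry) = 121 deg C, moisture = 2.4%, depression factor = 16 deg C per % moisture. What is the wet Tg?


Tg_wet = Tg_dry - k*moisture = 121 - 16*2.4 = 82.6 deg C

82.6 deg C


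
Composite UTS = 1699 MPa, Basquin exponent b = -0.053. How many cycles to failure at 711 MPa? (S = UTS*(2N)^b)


N = 0.5 * (S/UTS)^(1/b) = 0.5 * (711/1699)^(1/-0.053) = 6.8731e+06 cycles

6.8731e+06 cycles


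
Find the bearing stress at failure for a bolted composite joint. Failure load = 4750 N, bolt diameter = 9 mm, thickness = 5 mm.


sigma_br = F/(d*h) = 4750/(9*5) = 105.6 MPa

105.6 MPa


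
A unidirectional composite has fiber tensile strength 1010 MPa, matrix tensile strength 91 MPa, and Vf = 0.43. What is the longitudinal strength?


sigma_1 = sigma_f*Vf + sigma_m*(1-Vf) = 1010*0.43 + 91*0.57 = 486.2 MPa

486.2 MPa


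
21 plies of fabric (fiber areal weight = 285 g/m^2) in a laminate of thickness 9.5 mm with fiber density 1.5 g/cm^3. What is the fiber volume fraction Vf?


Vf = n * FAW / (rho_f * h * 1000) = 21 * 285 / (1.5 * 9.5 * 1000) = 0.42

0.42


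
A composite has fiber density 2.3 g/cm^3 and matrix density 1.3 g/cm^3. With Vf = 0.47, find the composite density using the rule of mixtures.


rho_c = rho_f*Vf + rho_m*(1-Vf) = 2.3*0.47 + 1.3*0.53 = 1.77 g/cm^3

1.77 g/cm^3


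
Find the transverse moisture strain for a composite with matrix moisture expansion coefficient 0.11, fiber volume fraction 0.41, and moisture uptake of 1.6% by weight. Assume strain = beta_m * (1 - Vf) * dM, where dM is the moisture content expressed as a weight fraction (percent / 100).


dM = 1.6/100 = 0.016
strain = beta_m * (1-Vf) * dM = 0.11 * 0.59 * 0.016 = 0.0010384

0.0010384


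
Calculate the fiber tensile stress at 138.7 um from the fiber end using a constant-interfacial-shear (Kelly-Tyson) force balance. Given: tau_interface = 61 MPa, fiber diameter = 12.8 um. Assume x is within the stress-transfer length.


Force balance: sigma_f * (pi*d^2/4) = tau * (pi*d) * x  ->  sigma_f = 4 * tau * x / d
sigma_f = 4 * 61 * 138.7 / 12.8 = 2644.0 MPa

2644.0 MPa


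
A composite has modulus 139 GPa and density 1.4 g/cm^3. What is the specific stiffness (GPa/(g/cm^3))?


Specific stiffness = E/rho = 139/1.4 = 99.3 GPa/(g/cm^3)

99.3 GPa/(g/cm^3)


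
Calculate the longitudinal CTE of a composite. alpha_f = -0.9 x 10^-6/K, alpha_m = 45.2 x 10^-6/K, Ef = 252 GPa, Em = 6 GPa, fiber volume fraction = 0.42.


E1 = Ef*Vf + Em*(1-Vf) = 109.32
alpha_1 = (alpha_f*Ef*Vf + alpha_m*Em*(1-Vf))/E1 = 0.57 x 10^-6/K

0.57 x 10^-6/K


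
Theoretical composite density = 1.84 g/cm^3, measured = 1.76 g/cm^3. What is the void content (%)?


Void% = (rho_theo - rho_actual)/rho_theo * 100 = (1.84 - 1.76)/1.84 * 100 = 4.35%

4.35%


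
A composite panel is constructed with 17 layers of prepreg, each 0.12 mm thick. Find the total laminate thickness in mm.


h = n * t_ply = 17 * 0.12 = 2.04 mm

2.04 mm


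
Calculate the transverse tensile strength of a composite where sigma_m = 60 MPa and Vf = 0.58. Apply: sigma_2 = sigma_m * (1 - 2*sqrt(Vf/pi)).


factor = 1 - 2*sqrt(0.58/pi) = 0.1407
sigma_2 = 60 * 0.1407 = 8.44 MPa

8.44 MPa


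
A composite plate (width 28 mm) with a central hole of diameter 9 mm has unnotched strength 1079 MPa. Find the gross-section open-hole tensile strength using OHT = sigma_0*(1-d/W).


OHT = sigma_0*(1-d/W) = 1079*(1-9/28) = 732.2 MPa

732.2 MPa
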